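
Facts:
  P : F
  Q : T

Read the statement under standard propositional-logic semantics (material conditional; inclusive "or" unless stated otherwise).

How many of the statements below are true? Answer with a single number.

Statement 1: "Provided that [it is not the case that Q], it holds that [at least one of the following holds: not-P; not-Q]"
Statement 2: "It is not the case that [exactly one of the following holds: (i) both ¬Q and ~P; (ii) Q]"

Statement 1: Formalization: not Q -> (not P or not Q)

not Q = not True = False
not P = not False = True
not Q = not True = False
not P or not Q = True or False = True
not Q -> (not P or not Q) = False -> True = True
Hence Statement 1 is true.

Statement 2: Parsed as not ((not Q and not P) xor Q)

not Q = not True = False
not P = not False = True
not Q and not P = False and True = False
(not Q and not P) xor Q = False xor True = True
not ((not Q and not P) xor Q) = not True = False
So Statement 2 is false.

1 of the 2 statements is true (Statement 1).

1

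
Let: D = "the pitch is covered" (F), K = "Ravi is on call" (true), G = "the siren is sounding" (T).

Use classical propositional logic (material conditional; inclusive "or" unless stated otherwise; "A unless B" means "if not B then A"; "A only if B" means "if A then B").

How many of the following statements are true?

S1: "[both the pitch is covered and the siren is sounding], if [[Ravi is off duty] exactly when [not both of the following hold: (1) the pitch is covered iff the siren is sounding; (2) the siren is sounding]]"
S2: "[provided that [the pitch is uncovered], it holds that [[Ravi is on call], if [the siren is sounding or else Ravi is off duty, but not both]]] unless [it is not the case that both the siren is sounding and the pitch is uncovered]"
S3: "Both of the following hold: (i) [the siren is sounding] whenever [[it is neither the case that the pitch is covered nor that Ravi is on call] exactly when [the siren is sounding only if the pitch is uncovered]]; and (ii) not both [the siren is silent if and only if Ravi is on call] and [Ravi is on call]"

3

S1: In symbols: (¬K ↔ ((D ↔ G) ↑ G)) → (D ∧ G)

¬K = ¬T = F
D ↔ G = F ↔ T = F
(D ↔ G) ↑ G = F ↑ T = T
¬K ↔ ((D ↔ G) ↑ G) = F ↔ T = F
D ∧ G = F ∧ T = F
(¬K ↔ ((D ↔ G) ↑ G)) → (D ∧ G) = F → F = T
Thus S1 is true.

S2: Formalization: (¬D → ((G ⊕ ¬K) → K)) ∨ (G ↑ ¬D)

¬D = ¬F = T
¬K = ¬T = F
G ⊕ ¬K = T ⊕ F = T
(G ⊕ ¬K) → K = T → T = T
¬D → ((G ⊕ ¬K) → K) = T → T = T
¬D = ¬F = T
G ↑ ¬D = T ↑ T = F
(¬D → ((G ⊕ ¬K) → K)) ∨ (G ↑ ¬D) = T ∨ F = T
Thus S2 is true.

S3: In symbols: (((D ↓ K) ↔ (G → ¬D)) → G) ∧ ((¬G ↔ K) ↑ K)

D ↓ K = F ↓ T = F
¬D = ¬F = T
G → ¬D = T → T = T
(D ↓ K) ↔ (G → ¬D) = F ↔ T = F
((D ↓ K) ↔ (G → ¬D)) → G = F → T = T
¬G = ¬T = F
¬G ↔ K = F ↔ T = F
(¬G ↔ K) ↑ K = F ↑ T = T
(((D ↓ K) ↔ (G → ¬D)) → G) ∧ ((¬G ↔ K) ↑ K) = T ∧ T = T
Thus S3 is true.

Count: 3.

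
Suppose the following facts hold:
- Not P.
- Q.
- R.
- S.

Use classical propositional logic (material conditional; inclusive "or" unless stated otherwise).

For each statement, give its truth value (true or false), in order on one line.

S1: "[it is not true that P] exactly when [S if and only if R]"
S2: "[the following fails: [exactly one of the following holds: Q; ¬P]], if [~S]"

S1 True / S2 True

S1: In symbols: ~P <-> (S <-> R)

~P = ~F = T
S <-> R = T <-> T = T
~P <-> (S <-> R) = T <-> T = T
Thus S1 is true.

S2: In symbols: ~S -> ~(Q xor ~P)

~S = ~T = F
~P = ~F = T
Q xor ~P = T xor T = F
~(Q xor ~P) = ~F = T
~S -> ~(Q xor ~P) = F -> T = T
Thus S2 is true.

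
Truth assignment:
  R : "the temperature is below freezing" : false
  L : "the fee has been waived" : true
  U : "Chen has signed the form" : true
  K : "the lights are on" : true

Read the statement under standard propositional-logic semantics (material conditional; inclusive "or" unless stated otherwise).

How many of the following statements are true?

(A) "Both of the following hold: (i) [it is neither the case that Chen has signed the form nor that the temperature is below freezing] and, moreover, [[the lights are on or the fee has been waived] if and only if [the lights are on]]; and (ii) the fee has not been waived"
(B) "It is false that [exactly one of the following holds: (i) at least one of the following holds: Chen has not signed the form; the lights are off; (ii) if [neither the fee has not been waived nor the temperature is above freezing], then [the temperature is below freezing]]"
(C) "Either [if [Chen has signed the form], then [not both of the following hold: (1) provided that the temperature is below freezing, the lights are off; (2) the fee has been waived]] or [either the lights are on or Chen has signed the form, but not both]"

0

(A): Formalization: ((U nor R) and ((K or L) iff K)) and not L

U nor R = True nor False = False
K or L = True or True = True
(K or L) iff K = True iff True = True
(U nor R) and ((K or L) iff K) = False and True = False
not L = not True = False
((U nor R) and ((K or L) iff K)) and not L = False and False = False
Hence (A) is false.

(B): In symbols: not ((not U or not K) xor ((not L nor not R) -> R))

not U = not True = False
not K = not True = False
not U or not K = False or False = False
not L = not True = False
not R = not False = True
not L nor not R = False nor True = False
(not L nor not R) -> R = False -> False = True
(not U or not K) xor ((not L nor not R) -> R) = False xor True = True
not ((not U or not K) xor ((not L nor not R) -> R)) = not True = False
Thus (B) is false.

(C): In symbols: (U -> ((R -> not K) nand L)) or (K xor U)

not K = not True = False
R -> not K = False -> False = True
(R -> not K) nand L = True nand True = False
U -> ((R -> not K) nand L) = True -> False = False
K xor U = True xor True = False
(U -> ((R -> not K) nand L)) or (K xor U) = False or False = False
Hence (C) is false.

0 of the 3 statements are true (none).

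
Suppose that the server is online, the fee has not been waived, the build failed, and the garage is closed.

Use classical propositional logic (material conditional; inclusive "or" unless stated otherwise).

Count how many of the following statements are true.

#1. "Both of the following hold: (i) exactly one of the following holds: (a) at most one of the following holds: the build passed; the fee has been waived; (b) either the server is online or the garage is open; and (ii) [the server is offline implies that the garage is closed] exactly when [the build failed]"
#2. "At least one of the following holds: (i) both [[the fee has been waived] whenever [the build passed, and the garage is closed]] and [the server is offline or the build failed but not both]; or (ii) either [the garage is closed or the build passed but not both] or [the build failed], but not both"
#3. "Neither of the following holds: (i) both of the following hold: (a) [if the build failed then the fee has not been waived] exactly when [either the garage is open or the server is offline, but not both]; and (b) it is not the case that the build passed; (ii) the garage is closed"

Let R = "the build passed" (F), Q = "the fee has been waived" (F), P = "the server is online" (T), S = "the garage is closed" (T).

#1: Formalization: ((R nand Q) xor (P | ~S)) & ((~P -> S) <-> ~R)

R nand Q = F nand F = T
~S = ~T = F
P | ~S = T | F = T
(R nand Q) xor (P | ~S) = T xor T = F
~P = ~T = F
~P -> S = F -> T = T
~R = ~F = T
(~P -> S) <-> ~R = T <-> T = T
((R nand Q) xor (P | ~S)) & ((~P -> S) <-> ~R) = F & T = F
Thus #1 is false.

#2: In symbols: (((R & S) -> Q) & (~P xor ~R)) | ((S xor R) xor ~R)

R & S = F & T = F
(R & S) -> Q = F -> F = T
~P = ~T = F
~R = ~F = T
~P xor ~R = F xor T = T
((R & S) -> Q) & (~P xor ~R) = T & T = T
S xor R = T xor F = T
~R = ~F = T
(S xor R) xor ~R = T xor T = F
(((R & S) -> Q) & (~P xor ~R)) | ((S xor R) xor ~R) = T | F = T
Hence #2 is true.

#3: This is (((~R -> ~Q) <-> (~S xor ~P)) & ~R) nor S.

~R = ~F = T
~Q = ~F = T
~R -> ~Q = T -> T = T
~S = ~T = F
~P = ~T = F
~S xor ~P = F xor F = F
(~R -> ~Q) <-> (~S xor ~P) = T <-> F = F
~R = ~F = T
((~R -> ~Q) <-> (~S xor ~P)) & ~R = F & T = F
(((~R -> ~Q) <-> (~S xor ~P)) & ~R) nor S = F nor T = F
So #3 is false.

True statements: 1 (#2).

1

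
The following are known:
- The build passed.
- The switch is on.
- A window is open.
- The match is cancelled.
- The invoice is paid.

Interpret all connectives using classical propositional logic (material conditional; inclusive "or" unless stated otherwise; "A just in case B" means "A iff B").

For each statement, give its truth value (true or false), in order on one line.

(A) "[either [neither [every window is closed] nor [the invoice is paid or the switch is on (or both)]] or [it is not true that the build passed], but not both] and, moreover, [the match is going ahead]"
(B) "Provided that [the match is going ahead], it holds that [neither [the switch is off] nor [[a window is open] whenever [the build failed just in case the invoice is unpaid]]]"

Let R = "a window is open" (T), U = "the invoice is paid" (T), Q = "the switch is on" (T), P = "the build passed" (T), S = "the match is cancelled" (T).

(A): In symbols: ((¬R ↓ (U ∨ Q)) ⊕ ¬P) ∧ ¬S

¬R = ¬T = F
U ∨ Q = T ∨ T = T
¬R ↓ (U ∨ Q) = F ↓ T = F
¬P = ¬T = F
(¬R ↓ (U ∨ Q)) ⊕ ¬P = F ⊕ F = F
¬S = ¬T = F
((¬R ↓ (U ∨ Q)) ⊕ ¬P) ∧ ¬S = F ∧ F = F
Thus (A) is false.

(B): Parsed as ¬S → (¬Q ↓ ((¬P ↔ ¬U) → R))

¬S = ¬T = F
¬Q = ¬T = F
¬P = ¬T = F
¬U = ¬T = F
¬P ↔ ¬U = F ↔ F = T
(¬P ↔ ¬U) → R = T → T = T
¬Q ↓ ((¬P ↔ ¬U) → R) = F ↓ T = F
¬S → (¬Q ↓ ((¬P ↔ ¬U) → R)) = F → F = T
So (B) is true.

(A) False; (B) True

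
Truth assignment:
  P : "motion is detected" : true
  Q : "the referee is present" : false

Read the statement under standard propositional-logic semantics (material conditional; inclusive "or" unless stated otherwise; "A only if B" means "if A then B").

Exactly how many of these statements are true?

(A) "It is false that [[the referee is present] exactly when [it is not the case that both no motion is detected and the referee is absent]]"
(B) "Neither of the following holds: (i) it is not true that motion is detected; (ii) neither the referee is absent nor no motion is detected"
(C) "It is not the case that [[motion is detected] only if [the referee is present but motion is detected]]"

3

(A): This is ¬(Q ↔ (¬P ↑ ¬Q)).

¬P = ¬T = F
¬Q = ¬F = T
¬P ↑ ¬Q = F ↑ T = T
Q ↔ (¬P ↑ ¬Q) = F ↔ T = F
¬(Q ↔ (¬P ↑ ¬Q)) = ¬F = T
So (A) is true.

(B): In symbols: ¬P ↓ (¬Q ↓ ¬P)

¬P = ¬T = F
¬Q = ¬F = T
¬P = ¬T = F
¬Q ↓ ¬P = T ↓ F = F
¬P ↓ (¬Q ↓ ¬P) = F ↓ F = T
Hence (B) is true.

(C): Formalization: ¬(P → (Q ∧ P))

Q ∧ P = F ∧ T = F
P → (Q ∧ P) = T → F = F
¬(P → (Q ∧ P)) = ¬F = T
Thus (C) is true.

True statements: 3 ((A), (B), (C)).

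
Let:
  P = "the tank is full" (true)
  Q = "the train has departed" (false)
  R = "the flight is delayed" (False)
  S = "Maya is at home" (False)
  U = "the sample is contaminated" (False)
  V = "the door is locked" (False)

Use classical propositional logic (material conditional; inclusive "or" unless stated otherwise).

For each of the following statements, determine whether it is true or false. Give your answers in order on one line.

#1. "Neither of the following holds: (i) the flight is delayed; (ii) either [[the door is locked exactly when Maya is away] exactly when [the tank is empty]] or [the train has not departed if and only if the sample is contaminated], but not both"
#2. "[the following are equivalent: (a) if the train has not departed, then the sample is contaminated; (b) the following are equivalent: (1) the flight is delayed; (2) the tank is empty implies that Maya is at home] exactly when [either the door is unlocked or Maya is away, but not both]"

#1: Parsed as R nor (((V <-> ~S) <-> ~P) xor (~Q <-> U))

~S = ~F = T
V <-> ~S = F <-> T = F
~P = ~T = F
(V <-> ~S) <-> ~P = F <-> F = T
~Q = ~F = T
~Q <-> U = T <-> F = F
((V <-> ~S) <-> ~P) xor (~Q <-> U) = T xor F = T
R nor (((V <-> ~S) <-> ~P) xor (~Q <-> U)) = F nor T = F
Hence #1 is false.

#2: This is ((~Q -> U) <-> (R <-> (~P -> S))) <-> (~V xor ~S).

~Q = ~F = T
~Q -> U = T -> F = F
~P = ~T = F
~P -> S = F -> F = T
R <-> (~P -> S) = F <-> T = F
(~Q -> U) <-> (R <-> (~P -> S)) = F <-> F = T
~V = ~F = T
~S = ~F = T
~V xor ~S = T xor T = F
((~Q -> U) <-> (R <-> (~P -> S))) <-> (~V xor ~S) = T <-> F = F
Hence #2 is false.

#1 F, #2 F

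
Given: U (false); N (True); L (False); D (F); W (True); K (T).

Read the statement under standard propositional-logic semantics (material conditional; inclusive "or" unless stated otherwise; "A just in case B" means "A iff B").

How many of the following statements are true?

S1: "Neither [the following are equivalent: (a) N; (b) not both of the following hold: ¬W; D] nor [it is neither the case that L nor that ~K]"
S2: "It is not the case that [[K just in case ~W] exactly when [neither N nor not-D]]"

S1: This is (N ↔ (¬W ↑ D)) ↓ (L ↓ ¬K).

¬W = ¬T = F
¬W ↑ D = F ↑ F = T
N ↔ (¬W ↑ D) = T ↔ T = T
¬K = ¬T = F
L ↓ ¬K = F ↓ F = T
(N ↔ (¬W ↑ D)) ↓ (L ↓ ¬K) = T ↓ T = F
So S1 is false.

S2: In symbols: ¬((K ↔ ¬W) ↔ (N ↓ ¬D))

¬W = ¬T = F
K ↔ ¬W = T ↔ F = F
¬D = ¬F = T
N ↓ ¬D = T ↓ T = F
(K ↔ ¬W) ↔ (N ↓ ¬D) = F ↔ F = T
¬((K ↔ ¬W) ↔ (N ↓ ¬D)) = ¬T = F
Thus S2 is false.

0 of the 2 statements are true (none).

0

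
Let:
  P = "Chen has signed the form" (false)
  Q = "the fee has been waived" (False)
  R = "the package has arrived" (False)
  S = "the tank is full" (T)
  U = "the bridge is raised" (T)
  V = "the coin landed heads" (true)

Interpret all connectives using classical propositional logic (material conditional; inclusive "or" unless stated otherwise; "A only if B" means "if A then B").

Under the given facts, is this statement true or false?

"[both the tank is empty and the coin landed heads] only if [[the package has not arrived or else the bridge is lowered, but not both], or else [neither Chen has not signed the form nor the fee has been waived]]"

This is (not S and V) -> ((not R xor not U) or (not P nor Q)).

not S = not True = False
not S and V = False and True = False
not R = not False = True
not U = not True = False
not R xor not U = True xor False = True
not P = not False = True
not P nor Q = True nor False = False
(not R xor not U) or (not P nor Q) = True or False = True
(not S and V) -> ((not R xor not U) or (not P nor Q)) = False -> True = True

True.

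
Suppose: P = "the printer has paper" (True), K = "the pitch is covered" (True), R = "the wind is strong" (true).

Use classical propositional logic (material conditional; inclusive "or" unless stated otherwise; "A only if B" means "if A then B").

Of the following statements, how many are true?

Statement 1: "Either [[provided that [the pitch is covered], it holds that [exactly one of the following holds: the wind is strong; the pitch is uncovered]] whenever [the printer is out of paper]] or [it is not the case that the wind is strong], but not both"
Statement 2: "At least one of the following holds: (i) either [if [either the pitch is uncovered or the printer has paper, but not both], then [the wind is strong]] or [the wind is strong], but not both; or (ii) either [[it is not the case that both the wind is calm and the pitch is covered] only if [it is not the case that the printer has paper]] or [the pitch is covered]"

Statement 1: Parsed as (~P -> (K -> (R xor ~K))) xor ~R

~P = ~T = F
~K = ~T = F
R xor ~K = T xor F = T
K -> (R xor ~K) = T -> T = T
~P -> (K -> (R xor ~K)) = F -> T = T
~R = ~T = F
(~P -> (K -> (R xor ~K))) xor ~R = T xor F = T
Hence Statement 1 is true.

Statement 2: Formalization: (((~K xor P) -> R) xor R) | (((~R nand K) -> ~P) | K)

~K = ~T = F
~K xor P = F xor T = T
(~K xor P) -> R = T -> T = T
((~K xor P) -> R) xor R = T xor T = F
~R = ~T = F
~R nand K = F nand T = T
~P = ~T = F
(~R nand K) -> ~P = T -> F = F
((~R nand K) -> ~P) | K = F | T = T
(((~K xor P) -> R) xor R) | (((~R nand K) -> ~P) | K) = F | T = T
Thus Statement 2 is true.

Count: 2.

2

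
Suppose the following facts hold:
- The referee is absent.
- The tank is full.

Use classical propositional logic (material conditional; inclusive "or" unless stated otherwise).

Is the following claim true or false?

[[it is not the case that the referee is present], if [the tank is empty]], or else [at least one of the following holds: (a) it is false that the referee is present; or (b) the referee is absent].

True

Let S = "the tank is full" (T), R = "the referee is present" (F).
In symbols: (~S -> ~R) | (~R | ~R)

~S = ~T = F
~R = ~F = T
~S -> ~R = F -> T = T
~R = ~F = T
~R = ~F = T
~R | ~R = T | T = T
(~S -> ~R) | (~R | ~R) = T | T = T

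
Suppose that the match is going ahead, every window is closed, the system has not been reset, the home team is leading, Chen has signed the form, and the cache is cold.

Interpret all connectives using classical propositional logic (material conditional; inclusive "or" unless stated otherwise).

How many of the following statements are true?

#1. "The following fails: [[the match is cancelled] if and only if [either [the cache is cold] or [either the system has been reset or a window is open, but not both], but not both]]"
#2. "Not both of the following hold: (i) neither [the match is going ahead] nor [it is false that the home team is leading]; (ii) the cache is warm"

Let M = "the match is cancelled" (False), U = "the cache is warm" (False), K = "the system has been reset" (False), W = "a window is open" (False), L = "the home team is leading" (True).

#1: Parsed as not (M iff (not U xor (K xor W)))

not U = not False = True
K xor W = False xor False = False
not U xor (K xor W) = True xor False = True
M iff (not U xor (K xor W)) = False iff True = False
not (M iff (not U xor (K xor W))) = not False = True
So #1 is true.

#2: In symbols: (not M nor not L) nand U

not M = not False = True
not L = not True = False
not M nor not L = True nor False = False
(not M nor not L) nand U = False nand False = True
Thus #2 is true.

2 of the 2 statements are true (#1, #2).

2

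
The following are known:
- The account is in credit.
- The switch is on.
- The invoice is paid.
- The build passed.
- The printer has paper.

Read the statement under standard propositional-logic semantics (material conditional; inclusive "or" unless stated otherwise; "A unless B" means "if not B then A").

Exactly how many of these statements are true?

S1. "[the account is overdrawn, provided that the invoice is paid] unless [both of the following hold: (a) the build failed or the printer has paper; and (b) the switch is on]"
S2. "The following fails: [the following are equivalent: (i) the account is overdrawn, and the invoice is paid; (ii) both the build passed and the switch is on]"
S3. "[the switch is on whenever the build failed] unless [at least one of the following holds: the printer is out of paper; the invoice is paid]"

3

Let R = "the invoice is paid" (T), S = "the account is overdrawn" (F), K = "the build passed" (T), G = "the printer has paper" (T), L = "the switch is on" (T).

S1: This is (R -> S) | ((~K | G) & L).

R -> S = T -> F = F
~K = ~T = F
~K | G = F | T = T
(~K | G) & L = T & T = T
(R -> S) | ((~K | G) & L) = F | T = T
So S1 is true.

S2: Formalization: ~((S & R) <-> (K & L))

S & R = F & T = F
K & L = T & T = T
(S & R) <-> (K & L) = F <-> T = F
~((S & R) <-> (K & L)) = ~F = T
So S2 is true.

S3: In symbols: (~K -> L) | (~G | R)

~K = ~T = F
~K -> L = F -> T = T
~G = ~T = F
~G | R = F | T = T
(~K -> L) | (~G | R) = T | T = T
Thus S3 is true.

Count: 3.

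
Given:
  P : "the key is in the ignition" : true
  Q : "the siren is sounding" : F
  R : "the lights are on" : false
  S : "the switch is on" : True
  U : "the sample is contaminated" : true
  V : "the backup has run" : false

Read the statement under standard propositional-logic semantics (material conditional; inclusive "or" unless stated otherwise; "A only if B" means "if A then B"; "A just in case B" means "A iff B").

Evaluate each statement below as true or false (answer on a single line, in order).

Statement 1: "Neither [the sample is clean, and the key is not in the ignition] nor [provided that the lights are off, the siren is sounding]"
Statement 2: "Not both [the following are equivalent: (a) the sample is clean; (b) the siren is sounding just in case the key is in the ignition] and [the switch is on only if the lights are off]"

Statement 1: Formalization: (¬U ∧ ¬P) ↓ (¬R → Q)

¬U = ¬T = F
¬P = ¬T = F
¬U ∧ ¬P = F ∧ F = F
¬R = ¬F = T
¬R → Q = T → F = F
(¬U ∧ ¬P) ↓ (¬R → Q) = F ↓ F = T
So Statement 1 is true.

Statement 2: Parsed as (¬U ↔ (Q ↔ P)) ↑ (S → ¬R)

¬U = ¬T = F
Q ↔ P = F ↔ T = F
¬U ↔ (Q ↔ P) = F ↔ F = T
¬R = ¬F = T
S → ¬R = T → T = T
(¬U ↔ (Q ↔ P)) ↑ (S → ¬R) = T ↑ T = F
Thus Statement 2 is false.

Statement 1 True, Statement 2 False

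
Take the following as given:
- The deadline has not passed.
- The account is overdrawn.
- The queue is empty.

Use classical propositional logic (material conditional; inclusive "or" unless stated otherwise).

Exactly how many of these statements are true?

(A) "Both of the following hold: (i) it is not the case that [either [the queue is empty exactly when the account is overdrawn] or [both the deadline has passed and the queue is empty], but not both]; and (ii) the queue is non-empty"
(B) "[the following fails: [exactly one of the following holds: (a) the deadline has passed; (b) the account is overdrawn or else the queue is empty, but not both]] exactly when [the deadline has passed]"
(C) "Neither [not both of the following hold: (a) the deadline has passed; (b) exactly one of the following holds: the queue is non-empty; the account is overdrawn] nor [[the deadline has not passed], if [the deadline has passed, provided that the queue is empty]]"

Let N = "the queue is empty" (T), L = "the account is overdrawn" (T), D = "the deadline has passed" (F).

(A): This is ¬((N ↔ L) ⊕ (D ∧ N)) ∧ ¬N.

N ↔ L = T ↔ T = T
D ∧ N = F ∧ T = F
(N ↔ L) ⊕ (D ∧ N) = T ⊕ F = T
¬((N ↔ L) ⊕ (D ∧ N)) = ¬T = F
¬N = ¬T = F
¬((N ↔ L) ⊕ (D ∧ N)) ∧ ¬N = F ∧ F = F
Thus (A) is false.

(B): In symbols: ¬(D ⊕ (L ⊕ N)) ↔ D

L ⊕ N = T ⊕ T = F
D ⊕ (L ⊕ N) = F ⊕ F = F
¬(D ⊕ (L ⊕ N)) = ¬F = T
¬(D ⊕ (L ⊕ N)) ↔ D = T ↔ F = F
Hence (B) is false.

(C): This is (D ↑ (¬N ⊕ L)) ↓ ((N → D) → ¬D).

¬N = ¬T = F
¬N ⊕ L = F ⊕ T = T
D ↑ (¬N ⊕ L) = F ↑ T = T
N → D = T → F = F
¬D = ¬F = T
(N → D) → ¬D = F → T = T
(D ↑ (¬N ⊕ L)) ↓ ((N → D) → ¬D) = T ↓ T = F
So (C) is false.

0 of the 3 statements are true (none).

0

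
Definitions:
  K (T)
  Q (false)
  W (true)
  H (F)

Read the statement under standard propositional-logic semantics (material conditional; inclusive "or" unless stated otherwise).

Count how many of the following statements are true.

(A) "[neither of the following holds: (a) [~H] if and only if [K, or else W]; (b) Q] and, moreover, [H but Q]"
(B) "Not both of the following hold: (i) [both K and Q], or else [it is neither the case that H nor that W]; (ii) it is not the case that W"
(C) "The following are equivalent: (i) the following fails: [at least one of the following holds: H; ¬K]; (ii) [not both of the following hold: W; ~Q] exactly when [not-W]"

2

(A): Parsed as ((¬H ↔ (K ∨ W)) ↓ Q) ∧ (H ∧ Q)

¬H = ¬F = T
K ∨ W = T ∨ T = T
¬H ↔ (K ∨ W) = T ↔ T = T
(¬H ↔ (K ∨ W)) ↓ Q = T ↓ F = F
H ∧ Q = F ∧ F = F
((¬H ↔ (K ∨ W)) ↓ Q) ∧ (H ∧ Q) = F ∧ F = F
So (A) is false.

(B): Formalization: ((K ∧ Q) ∨ (H ↓ W)) ↑ ¬W

K ∧ Q = T ∧ F = F
H ↓ W = F ↓ T = F
(K ∧ Q) ∨ (H ↓ W) = F ∨ F = F
¬W = ¬T = F
((K ∧ Q) ∨ (H ↓ W)) ↑ ¬W = F ↑ F = T
So (B) is true.

(C): In symbols: ¬(H ∨ ¬K) ↔ ((W ↑ ¬Q) ↔ ¬W)

¬K = ¬T = F
H ∨ ¬K = F ∨ F = F
¬(H ∨ ¬K) = ¬F = T
¬Q = ¬F = T
W ↑ ¬Q = T ↑ T = F
¬W = ¬T = F
(W ↑ ¬Q) ↔ ¬W = F ↔ F = T
¬(H ∨ ¬K) ↔ ((W ↑ ¬Q) ↔ ¬W) = T ↔ T = T
So (C) is true.

2 of the 3 statements are true.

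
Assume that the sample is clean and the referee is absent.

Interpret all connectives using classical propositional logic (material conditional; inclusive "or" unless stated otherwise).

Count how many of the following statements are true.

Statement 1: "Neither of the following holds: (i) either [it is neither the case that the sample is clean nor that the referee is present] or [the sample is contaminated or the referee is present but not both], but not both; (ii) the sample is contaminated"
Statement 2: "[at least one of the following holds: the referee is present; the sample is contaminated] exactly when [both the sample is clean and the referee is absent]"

1

Let P = "the sample is contaminated" (F), Q = "the referee is present" (F).

Statement 1: Formalization: ((¬P ↓ Q) ⊕ (P ⊕ Q)) ↓ P

¬P = ¬F = T
¬P ↓ Q = T ↓ F = F
P ⊕ Q = F ⊕ F = F
(¬P ↓ Q) ⊕ (P ⊕ Q) = F ⊕ F = F
((¬P ↓ Q) ⊕ (P ⊕ Q)) ↓ P = F ↓ F = T
So Statement 1 is true.

Statement 2: Formalization: (Q ∨ P) ↔ (¬P ∧ ¬Q)

Q ∨ P = F ∨ F = F
¬P = ¬F = T
¬Q = ¬F = T
¬P ∧ ¬Q = T ∧ T = T
(Q ∨ P) ↔ (¬P ∧ ¬Q) = F ↔ T = F
Thus Statement 2 is false.

True statements: 1 (Statement 1).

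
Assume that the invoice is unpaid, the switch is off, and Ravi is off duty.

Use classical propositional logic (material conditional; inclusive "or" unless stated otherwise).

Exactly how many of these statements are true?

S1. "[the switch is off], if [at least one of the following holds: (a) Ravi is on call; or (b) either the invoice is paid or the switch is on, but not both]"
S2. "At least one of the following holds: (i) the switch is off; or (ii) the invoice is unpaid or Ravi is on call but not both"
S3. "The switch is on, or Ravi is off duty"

3

Let R = "Ravi is on call" (False), P = "the invoice is paid" (False), Q = "the switch is on" (False).

S1: In symbols: (R or (P xor Q)) -> not Q

P xor Q = False xor False = False
R or (P xor Q) = False or False = False
not Q = not False = True
(R or (P xor Q)) -> not Q = False -> True = True
Hence S1 is true.

S2: This is not Q or (not P xor R).

not Q = not False = True
not P = not False = True
not P xor R = True xor False = True
not Q or (not P xor R) = True or True = True
Thus S2 is true.

S3: Formalization: Q or not R

not R = not False = True
Q or not R = False or True = True
So S3 is true.

Count: 3.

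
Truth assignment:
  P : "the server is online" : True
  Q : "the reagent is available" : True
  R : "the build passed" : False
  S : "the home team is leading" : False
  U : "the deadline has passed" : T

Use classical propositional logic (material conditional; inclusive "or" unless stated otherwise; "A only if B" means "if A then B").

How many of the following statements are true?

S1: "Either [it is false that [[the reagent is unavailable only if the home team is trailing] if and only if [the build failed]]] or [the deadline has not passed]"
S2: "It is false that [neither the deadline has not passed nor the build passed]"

0

S1: This is ~((~Q -> ~S) <-> ~R) | ~U.

~Q = ~T = F
~S = ~F = T
~Q -> ~S = F -> T = T
~R = ~F = T
(~Q -> ~S) <-> ~R = T <-> T = T
~((~Q -> ~S) <-> ~R) = ~T = F
~U = ~T = F
~((~Q -> ~S) <-> ~R) | ~U = F | F = F
Hence S1 is false.

S2: Parsed as ~(~U nor R)

~U = ~T = F
~U nor R = F nor F = T
~(~U nor R) = ~T = F
So S2 is false.

Count: 0.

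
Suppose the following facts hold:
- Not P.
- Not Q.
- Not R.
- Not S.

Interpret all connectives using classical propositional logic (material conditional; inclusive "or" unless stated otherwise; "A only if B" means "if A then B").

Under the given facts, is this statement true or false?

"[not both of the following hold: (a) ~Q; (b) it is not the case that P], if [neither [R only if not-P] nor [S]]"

The statement is true.

Parsed as ((R -> not P) nor S) -> (not Q nand not P)

not P = not False = True
R -> not P = False -> True = True
(R -> not P) nor S = True nor False = False
not Q = not False = True
not P = not False = True
not Q nand not P = True nand True = False
((R -> not P) nor S) -> (not Q nand not P) = False -> False = True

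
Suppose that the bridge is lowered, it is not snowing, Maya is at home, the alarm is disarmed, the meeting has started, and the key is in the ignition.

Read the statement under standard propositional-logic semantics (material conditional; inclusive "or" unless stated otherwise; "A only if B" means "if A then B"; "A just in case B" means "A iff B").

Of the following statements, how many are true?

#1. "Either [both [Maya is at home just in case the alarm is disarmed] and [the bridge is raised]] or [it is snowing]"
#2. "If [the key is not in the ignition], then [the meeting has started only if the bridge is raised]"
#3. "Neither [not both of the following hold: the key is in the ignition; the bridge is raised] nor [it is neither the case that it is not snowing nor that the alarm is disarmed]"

Let W = "Maya is at home" (T), H = "the alarm is armed" (F), U = "the bridge is raised" (F), G = "it is snowing" (F), P = "the key is in the ignition" (T), N = "the meeting has started" (T).

#1: In symbols: ((W ↔ ¬H) ∧ U) ∨ G

¬H = ¬F = T
W ↔ ¬H = T ↔ T = T
(W ↔ ¬H) ∧ U = T ∧ F = F
((W ↔ ¬H) ∧ U) ∨ G = F ∨ F = F
Hence #1 is false.

#2: This is ¬P → (N → U).

¬P = ¬T = F
N → U = T → F = F
¬P → (N → U) = F → F = T
So #2 is true.

#3: This is (P ↑ U) ↓ (¬G ↓ ¬H).

P ↑ U = T ↑ F = T
¬G = ¬F = T
¬H = ¬F = T
¬G ↓ ¬H = T ↓ T = F
(P ↑ U) ↓ (¬G ↓ ¬H) = T ↓ F = F
Hence #3 is false.

1 of the 3 statements is true (#2).

1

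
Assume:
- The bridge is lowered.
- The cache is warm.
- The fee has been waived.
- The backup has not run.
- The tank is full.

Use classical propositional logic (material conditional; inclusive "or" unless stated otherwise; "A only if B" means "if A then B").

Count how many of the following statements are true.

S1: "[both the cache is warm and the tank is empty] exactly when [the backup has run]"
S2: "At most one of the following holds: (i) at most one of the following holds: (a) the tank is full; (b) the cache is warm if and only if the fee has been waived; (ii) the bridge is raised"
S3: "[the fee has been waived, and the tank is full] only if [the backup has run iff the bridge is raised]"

3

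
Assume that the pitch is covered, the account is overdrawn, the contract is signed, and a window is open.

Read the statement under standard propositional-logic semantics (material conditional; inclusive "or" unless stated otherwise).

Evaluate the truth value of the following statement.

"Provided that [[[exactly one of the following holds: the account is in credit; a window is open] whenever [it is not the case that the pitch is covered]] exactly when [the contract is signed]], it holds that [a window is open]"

The statement is true.

Let S = "the pitch is covered" (T), W = "the account is overdrawn" (T), G = "a window is open" (T), V = "the contract is signed" (T).
Formalization: ((¬S → (¬W ⊕ G)) ↔ V) → G

¬S = ¬T = F
¬W = ¬T = F
¬W ⊕ G = F ⊕ T = T
¬S → (¬W ⊕ G) = F → T = T
(¬S → (¬W ⊕ G)) ↔ V = T ↔ T = T
((¬S → (¬W ⊕ G)) ↔ V) → G = T → T = T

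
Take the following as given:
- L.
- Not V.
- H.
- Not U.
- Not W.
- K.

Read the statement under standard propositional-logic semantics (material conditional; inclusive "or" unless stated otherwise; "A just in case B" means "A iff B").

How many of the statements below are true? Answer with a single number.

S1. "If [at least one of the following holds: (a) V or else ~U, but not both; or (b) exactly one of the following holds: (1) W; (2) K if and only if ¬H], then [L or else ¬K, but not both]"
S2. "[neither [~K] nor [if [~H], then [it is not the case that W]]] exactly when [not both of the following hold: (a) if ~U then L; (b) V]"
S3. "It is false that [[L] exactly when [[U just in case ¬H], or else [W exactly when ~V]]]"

S1: This is ((V xor not U) or (W xor (K iff not H))) -> (L xor not K).

not U = not False = True
V xor not U = False xor True = True
not H = not True = False
K iff not H = True iff False = False
W xor (K iff not H) = False xor False = False
(V xor not U) or (W xor (K iff not H)) = True or False = True
not K = not True = False
L xor not K = True xor False = True
((V xor not U) or (W xor (K iff not H))) -> (L xor not K) = True -> True = True
So S1 is true.

S2: In symbols: (not K nor (not H -> not W)) iff ((not U -> L) nand V)

not K = not True = False
not H = not True = False
not W = not False = True
not H -> not W = False -> True = True
not K nor (not H -> not W) = False nor True = False
not U = not False = True
not U -> L = True -> True = True
(not U -> L) nand V = True nand False = True
(not K nor (not H -> not W)) iff ((not U -> L) nand V) = False iff True = False
Hence S2 is false.

S3: Parsed as not (L iff ((U iff not H) or (W iff not V)))

not H = not True = False
U iff not H = False iff False = True
not V = not False = True
W iff not V = False iff True = False
(U iff not H) or (W iff not V) = True or False = True
L iff ((U iff not H) or (W iff not V)) = True iff True = True
not (L iff ((U iff not H) or (W iff not V))) = not True = False
So S3 is false.

True statements: 1.

1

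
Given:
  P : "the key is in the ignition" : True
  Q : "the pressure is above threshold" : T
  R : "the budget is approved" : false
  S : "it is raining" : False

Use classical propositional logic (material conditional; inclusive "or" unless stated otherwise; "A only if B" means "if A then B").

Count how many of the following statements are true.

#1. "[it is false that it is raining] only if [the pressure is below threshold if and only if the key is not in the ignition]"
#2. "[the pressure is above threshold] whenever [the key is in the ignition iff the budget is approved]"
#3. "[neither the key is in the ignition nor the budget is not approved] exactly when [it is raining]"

#1: Formalization: ¬S → (¬Q ↔ ¬P)

¬S = ¬F = T
¬Q = ¬T = F
¬P = ¬T = F
¬Q ↔ ¬P = F ↔ F = T
¬S → (¬Q ↔ ¬P) = T → T = T
Hence #1 is true.

#2: This is (P ↔ R) → Q.

P ↔ R = T ↔ F = F
(P ↔ R) → Q = F → T = T
Hence #2 is true.

#3: In symbols: (P ↓ ¬R) ↔ S

¬R = ¬F = T
P ↓ ¬R = T ↓ T = F
(P ↓ ¬R) ↔ S = F ↔ F = T
So #3 is true.

3 of the 3 statements are true.

3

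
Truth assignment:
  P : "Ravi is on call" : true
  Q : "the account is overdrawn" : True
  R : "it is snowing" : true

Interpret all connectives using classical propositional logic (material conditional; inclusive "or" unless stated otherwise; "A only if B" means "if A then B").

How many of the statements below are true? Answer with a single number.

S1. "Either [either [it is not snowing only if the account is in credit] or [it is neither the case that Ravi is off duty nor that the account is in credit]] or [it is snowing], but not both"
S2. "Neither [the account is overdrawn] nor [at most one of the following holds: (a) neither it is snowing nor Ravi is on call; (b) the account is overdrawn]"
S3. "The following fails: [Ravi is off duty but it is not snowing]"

1

S1: Formalization: ((not R -> not Q) or (not P nor not Q)) xor R

not R = not True = False
not Q = not True = False
not R -> not Q = False -> False = True
not P = not True = False
not Q = not True = False
not P nor not Q = False nor False = True
(not R -> not Q) or (not P nor not Q) = True or True = True
((not R -> not Q) or (not P nor not Q)) xor R = True xor True = False
Thus S1 is false.

S2: In symbols: Q nor ((R nor P) nand Q)

R nor P = True nor True = False
(R nor P) nand Q = False nand True = True
Q nor ((R nor P) nand Q) = True nor True = False
Hence S2 is false.

S3: Parsed as not (not P and not R)

not P = not True = False
not R = not True = False
not P and not R = False and False = False
not (not P and not R) = not False = True
Hence S3 is true.

True statements: 1 (S3).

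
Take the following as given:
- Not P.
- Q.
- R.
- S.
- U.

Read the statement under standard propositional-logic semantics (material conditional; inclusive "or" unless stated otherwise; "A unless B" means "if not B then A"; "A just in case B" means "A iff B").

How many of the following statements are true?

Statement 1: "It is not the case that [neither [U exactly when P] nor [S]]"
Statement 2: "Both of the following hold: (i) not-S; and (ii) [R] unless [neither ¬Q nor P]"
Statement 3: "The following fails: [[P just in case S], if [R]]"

2

Statement 1: This is not ((U iff P) nor S).

U iff P = True iff False = False
(U iff P) nor S = False nor True = False
not ((U iff P) nor S) = not False = True
Hence Statement 1 is true.

Statement 2: This is not S and (R or (not Q nor P)).

not S = not True = False
not Q = not True = False
not Q nor P = False nor False = True
R or (not Q nor P) = True or True = True
not S and (R or (not Q nor P)) = False and True = False
So Statement 2 is false.

Statement 3: Parsed as not (R -> (P iff S))

P iff S = False iff True = False
R -> (P iff S) = True -> False = False
not (R -> (P iff S)) = not False = True
Hence Statement 3 is true.

Count: 2.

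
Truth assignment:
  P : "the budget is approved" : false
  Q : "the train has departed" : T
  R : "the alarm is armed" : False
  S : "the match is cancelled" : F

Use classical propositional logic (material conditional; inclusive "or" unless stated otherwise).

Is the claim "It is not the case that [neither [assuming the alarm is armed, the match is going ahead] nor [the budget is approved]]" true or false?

True.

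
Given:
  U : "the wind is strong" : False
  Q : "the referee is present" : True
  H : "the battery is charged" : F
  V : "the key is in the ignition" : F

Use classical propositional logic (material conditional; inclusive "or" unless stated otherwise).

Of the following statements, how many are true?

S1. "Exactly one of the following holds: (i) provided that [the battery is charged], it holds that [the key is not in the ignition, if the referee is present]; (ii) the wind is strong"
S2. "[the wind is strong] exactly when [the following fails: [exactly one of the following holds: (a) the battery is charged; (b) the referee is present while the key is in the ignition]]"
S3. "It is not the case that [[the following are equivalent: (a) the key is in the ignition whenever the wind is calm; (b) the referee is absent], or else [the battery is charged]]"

1

S1: In symbols: (H -> (Q -> not V)) xor U

not V = not False = True
Q -> not V = True -> True = True
H -> (Q -> not V) = False -> True = True
(H -> (Q -> not V)) xor U = True xor False = True
So S1 is true.

S2: In symbols: U iff not (H xor (Q and V))

Q and V = True and False = False
H xor (Q and V) = False xor False = False
not (H xor (Q and V)) = not False = True
U iff not (H xor (Q and V)) = False iff True = False
Hence S2 is false.

S3: This is not (((not U -> V) iff not Q) or H).

not U = not False = True
not U -> V = True -> False = False
not Q = not True = False
(not U -> V) iff not Q = False iff False = True
((not U -> V) iff not Q) or H = True or False = True
not (((not U -> V) iff not Q) or H) = not True = False
So S3 is false.

1 of the 3 statements is true.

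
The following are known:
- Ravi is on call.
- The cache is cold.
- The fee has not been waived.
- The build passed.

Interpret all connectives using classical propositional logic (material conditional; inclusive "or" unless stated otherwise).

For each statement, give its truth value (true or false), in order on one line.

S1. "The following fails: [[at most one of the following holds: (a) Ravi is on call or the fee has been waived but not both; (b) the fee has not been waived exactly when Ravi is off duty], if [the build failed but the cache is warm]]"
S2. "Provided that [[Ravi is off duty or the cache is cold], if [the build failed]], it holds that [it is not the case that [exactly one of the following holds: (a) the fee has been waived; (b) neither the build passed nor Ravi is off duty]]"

Let S = "the build passed" (True), Q = "the cache is warm" (False), P = "Ravi is on call" (True), R = "the fee has been waived" (False).

S1: This is not ((not S and Q) -> ((P xor R) nand (not R iff not P))).

not S = not True = False
not S and Q = False and False = False
P xor R = True xor False = True
not R = not False = True
not P = not True = False
not R iff not P = True iff False = False
(P xor R) nand (not R iff not P) = True nand False = True
(not S and Q) -> ((P xor R) nand (not R iff not P)) = False -> True = True
not ((not S and Q) -> ((P xor R) nand (not R iff not P))) = not True = False
Hence S1 is false.

S2: This is (not S -> (not P or not Q)) -> not (R xor (S nor not P)).

not S = not True = False
not P = not True = False
not Q = not False = True
not P or not Q = False or True = True
not S -> (not P or not Q) = False -> True = True
not P = not True = False
S nor not P = True nor False = False
R xor (S nor not P) = False xor False = False
not (R xor (S nor not P)) = not False = True
(not S -> (not P or not Q)) -> not (R xor (S nor not P)) = True -> True = True
Thus S2 is true.

S1 F / S2 T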